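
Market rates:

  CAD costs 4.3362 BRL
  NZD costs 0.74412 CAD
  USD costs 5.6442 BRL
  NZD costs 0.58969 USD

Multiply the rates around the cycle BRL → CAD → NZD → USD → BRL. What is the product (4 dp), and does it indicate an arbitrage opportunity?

1.0315 (arbitrage exists)

Around BRL → CAD → NZD → USD → BRL: 1 ÷ 4.3362 ÷ 0.74412 × 0.58969 × 5.6442 = 1.031511
Product > 1; profitable direction is BRL → CAD → NZD → USD → BRL.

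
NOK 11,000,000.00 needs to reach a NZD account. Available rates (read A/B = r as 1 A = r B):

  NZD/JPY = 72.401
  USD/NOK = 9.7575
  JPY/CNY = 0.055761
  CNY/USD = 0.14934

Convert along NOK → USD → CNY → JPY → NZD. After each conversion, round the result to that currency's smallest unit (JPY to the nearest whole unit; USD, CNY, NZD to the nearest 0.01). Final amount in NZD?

NOK 11,000,000.00 ÷ 9.7575 = USD 1,127,337.95
USD 1,127,337.95 ÷ 0.14934 = CNY 7,548,801.06
CNY 7,548,801.06 ÷ 0.055761 = JPY 135,377,792
JPY 135,377,792 ÷ 72.401 = NZD 1,869,833.18

NZD 1,869,833.18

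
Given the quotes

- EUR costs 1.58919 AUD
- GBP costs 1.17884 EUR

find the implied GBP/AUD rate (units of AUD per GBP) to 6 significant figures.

1 GBP × 1.17884 = 1.17884 EUR
1.17884 EUR × 1.58919 = 1.8734 AUD

GBP/AUD = 1.87340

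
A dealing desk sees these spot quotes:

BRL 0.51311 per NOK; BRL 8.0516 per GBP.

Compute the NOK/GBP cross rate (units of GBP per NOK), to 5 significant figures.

NOK/GBP = 0.063728

1 NOK × 0.51311 = 0.51311 BRL
0.51311 BRL ÷ 8.0516 = 0.0637277 GBP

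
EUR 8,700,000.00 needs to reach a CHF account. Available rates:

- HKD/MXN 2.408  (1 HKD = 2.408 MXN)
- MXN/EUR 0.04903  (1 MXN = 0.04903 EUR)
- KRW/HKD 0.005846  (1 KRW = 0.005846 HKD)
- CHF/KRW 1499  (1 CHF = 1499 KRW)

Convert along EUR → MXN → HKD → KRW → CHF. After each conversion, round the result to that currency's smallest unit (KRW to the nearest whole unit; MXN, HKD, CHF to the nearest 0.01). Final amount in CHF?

CHF 8,408,924.11

EUR 8,700,000.00 ÷ 0.04903 = MXN 177,442,382.21
MXN 177,442,382.21 ÷ 2.408 = HKD 73,688,696.93
HKD 73,688,696.93 ÷ 0.005846 = KRW 12,604,977,237
KRW 12,604,977,237 ÷ 1499 = CHF 8,408,924.11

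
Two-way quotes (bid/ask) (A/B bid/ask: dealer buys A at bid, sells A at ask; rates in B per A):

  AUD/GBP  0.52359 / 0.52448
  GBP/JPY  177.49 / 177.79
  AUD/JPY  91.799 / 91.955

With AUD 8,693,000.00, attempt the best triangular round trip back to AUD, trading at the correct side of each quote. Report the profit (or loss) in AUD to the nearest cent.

Best loop AUD → GBP → JPY → AUD:
AUD 8,693,000.00 × 0.52359 (sell AUD at bid) = GBP 4,551,567.87
GBP 4,551,567.87 × 177.49 (sell GBP at bid) = JPY 807,857,781
JPY 807,857,781 ÷ 91.955 (buy AUD at ask) = AUD 8,785,360.03

Net profit: AUD 92,360.03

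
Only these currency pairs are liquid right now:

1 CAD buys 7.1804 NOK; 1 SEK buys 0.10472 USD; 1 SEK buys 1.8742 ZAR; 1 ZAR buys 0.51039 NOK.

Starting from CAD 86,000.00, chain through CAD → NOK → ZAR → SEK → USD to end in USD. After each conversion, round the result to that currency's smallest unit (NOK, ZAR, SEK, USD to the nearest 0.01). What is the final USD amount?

USD 67,601.86

CAD 86,000.00 × 7.1804 = NOK 617,514.40
NOK 617,514.40 ÷ 0.51039 = ZAR 1,209,887.34
ZAR 1,209,887.34 ÷ 1.8742 = SEK 645,548.68
SEK 645,548.68 × 0.10472 = USD 67,601.86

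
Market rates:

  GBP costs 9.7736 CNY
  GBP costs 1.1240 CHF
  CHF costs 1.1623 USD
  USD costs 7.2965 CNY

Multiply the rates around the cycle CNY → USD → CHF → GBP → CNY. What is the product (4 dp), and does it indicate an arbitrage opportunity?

Around CNY → USD → CHF → GBP → CNY: 1 ÷ 7.2965 ÷ 1.1623 ÷ 1.1240 × 9.7736 = 1.025311
Product > 1; profitable direction is CNY → USD → CHF → GBP → CNY.

1.0253 (arbitrage exists)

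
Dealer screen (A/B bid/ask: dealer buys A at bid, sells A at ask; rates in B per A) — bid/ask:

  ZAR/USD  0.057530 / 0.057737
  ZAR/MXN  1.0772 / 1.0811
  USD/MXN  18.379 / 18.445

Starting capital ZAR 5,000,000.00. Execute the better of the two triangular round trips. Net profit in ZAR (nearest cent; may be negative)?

Net profit: ZAR 57,471.86

Best loop ZAR → MXN → USD → ZAR:
ZAR 5,000,000.00 × 1.0772 (sell ZAR at bid) = MXN 5,386,000.00
MXN 5,386,000.00 ÷ 18.445 (buy USD at ask) = USD 292,003.25
USD 292,003.25 ÷ 0.057737 (buy ZAR at ask) = ZAR 5,057,471.86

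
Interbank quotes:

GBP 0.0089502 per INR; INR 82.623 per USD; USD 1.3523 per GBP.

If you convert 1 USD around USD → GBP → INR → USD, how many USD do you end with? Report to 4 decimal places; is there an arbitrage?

Around USD → GBP → INR → USD: 1 ÷ 1.3523 ÷ 0.0089502 ÷ 82.623 = 0.999984
Product ≈ 1 (deviation 0.002%, within rounding noise).

1.0000 (no arbitrage)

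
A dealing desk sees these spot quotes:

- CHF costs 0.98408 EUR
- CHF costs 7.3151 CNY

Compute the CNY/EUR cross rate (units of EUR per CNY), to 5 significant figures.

1 CNY ÷ 7.3151 = 0.136704 CHF
0.136704 CHF × 0.98408 = 0.134527 EUR

CNY/EUR = 0.13453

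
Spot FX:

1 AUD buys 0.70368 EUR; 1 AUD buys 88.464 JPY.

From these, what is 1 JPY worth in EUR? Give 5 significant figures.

JPY/EUR = 0.0079544

1 JPY ÷ 88.464 = 0.011304 AUD
0.011304 AUD × 0.70368 = 0.00795442 EUR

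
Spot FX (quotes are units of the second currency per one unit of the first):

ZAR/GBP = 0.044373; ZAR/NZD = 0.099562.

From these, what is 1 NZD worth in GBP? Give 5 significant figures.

NZD/GBP = 0.44568

1 NZD ÷ 0.099562 = 10.044 ZAR
10.044 ZAR × 0.044373 = 0.445682 GBP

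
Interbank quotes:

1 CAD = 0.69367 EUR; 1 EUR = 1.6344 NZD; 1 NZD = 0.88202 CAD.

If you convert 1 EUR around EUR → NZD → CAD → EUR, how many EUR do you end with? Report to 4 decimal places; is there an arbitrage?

Around EUR → NZD → CAD → EUR: 1 × 1.6344 × 0.88202 × 0.69367 = 0.999976
Product ≈ 1 (deviation 0.002%, within rounding noise).

1.0000 (no arbitrage)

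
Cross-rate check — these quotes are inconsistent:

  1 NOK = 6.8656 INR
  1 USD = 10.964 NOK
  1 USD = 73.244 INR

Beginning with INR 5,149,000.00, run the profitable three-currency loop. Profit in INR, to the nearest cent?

Profitable loop is INR → USD → NOK → INR:
INR 5,149,000.00 ÷ 73.244 = USD 70,299.27
USD 70,299.27 × 10.964 = NOK 770,761.24
NOK 770,761.24 × 6.8656 = INR 5,291,738.34
Profit = INR 5,291,738.34 − INR 5,149,000.00

Profit: INR 142,738.34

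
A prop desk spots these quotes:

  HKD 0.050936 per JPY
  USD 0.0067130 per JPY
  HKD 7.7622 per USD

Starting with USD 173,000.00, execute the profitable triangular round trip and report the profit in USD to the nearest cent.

Profitable loop is USD → HKD → JPY → USD:
USD 173,000.00 × 7.7622 = HKD 1,342,860.60
HKD 1,342,860.60 ÷ 0.050936 = JPY 26,363,684
JPY 26,363,684 × 0.0067130 = USD 176,979.41
Profit = USD 176,979.41 − USD 173,000.00

Profit: USD 3,979.41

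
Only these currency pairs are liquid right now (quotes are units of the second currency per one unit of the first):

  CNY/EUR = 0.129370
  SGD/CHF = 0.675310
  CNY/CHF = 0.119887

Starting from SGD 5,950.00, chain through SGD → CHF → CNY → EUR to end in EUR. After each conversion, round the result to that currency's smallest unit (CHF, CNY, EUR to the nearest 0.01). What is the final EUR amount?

EUR 4,335.92

SGD 5,950.00 × 0.675310 = CHF 4,018.09
CHF 4,018.09 ÷ 0.119887 = CNY 33,515.64
CNY 33,515.64 × 0.129370 = EUR 4,335.92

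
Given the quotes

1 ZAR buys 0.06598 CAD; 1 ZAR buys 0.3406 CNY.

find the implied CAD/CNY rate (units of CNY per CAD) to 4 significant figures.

1 CAD ÷ 0.06598 = 15.1561 ZAR
15.1561 ZAR × 0.3406 = 5.16217 CNY

CAD/CNY = 5.162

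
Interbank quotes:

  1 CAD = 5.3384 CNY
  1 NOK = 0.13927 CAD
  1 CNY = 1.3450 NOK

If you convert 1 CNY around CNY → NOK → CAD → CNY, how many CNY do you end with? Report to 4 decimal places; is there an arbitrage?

1.0000 (no arbitrage)

Around CNY → NOK → CAD → CNY: 1 × 1.3450 × 0.13927 × 5.3384 = 0.999979
Product ≈ 1 (deviation 0.002%, within rounding noise).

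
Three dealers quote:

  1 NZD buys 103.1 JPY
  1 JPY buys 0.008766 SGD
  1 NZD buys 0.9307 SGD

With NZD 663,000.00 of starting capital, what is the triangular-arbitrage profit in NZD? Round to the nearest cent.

Profit: NZD 19,752.20

Profitable loop is NZD → SGD → JPY → NZD:
NZD 663,000.00 × 0.9307 = SGD 617,054.10
SGD 617,054.10 ÷ 0.008766 = JPY 70,391,752
JPY 70,391,752 ÷ 103.1 = NZD 682,752.20
Profit = NZD 682,752.20 − NZD 663,000.00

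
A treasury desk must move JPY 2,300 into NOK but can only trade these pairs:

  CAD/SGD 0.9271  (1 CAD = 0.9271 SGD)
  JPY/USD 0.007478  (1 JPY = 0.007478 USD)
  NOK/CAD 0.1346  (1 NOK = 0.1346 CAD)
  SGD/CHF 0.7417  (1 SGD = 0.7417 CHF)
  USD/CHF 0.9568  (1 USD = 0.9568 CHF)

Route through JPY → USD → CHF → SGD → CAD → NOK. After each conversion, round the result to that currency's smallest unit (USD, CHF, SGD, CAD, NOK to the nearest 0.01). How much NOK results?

JPY 2,300 × 0.007478 = USD 17.20
USD 17.20 × 0.9568 = CHF 16.46
CHF 16.46 ÷ 0.7417 = SGD 22.19
SGD 22.19 ÷ 0.9271 = CAD 23.93
CAD 23.93 ÷ 0.1346 = NOK 177.79

NOK 177.79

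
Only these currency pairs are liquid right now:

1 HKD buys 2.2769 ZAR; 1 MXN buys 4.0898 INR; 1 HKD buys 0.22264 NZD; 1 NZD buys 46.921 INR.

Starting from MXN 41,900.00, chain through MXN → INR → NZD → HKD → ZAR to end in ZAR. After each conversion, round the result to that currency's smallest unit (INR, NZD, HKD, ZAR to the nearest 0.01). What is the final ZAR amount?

ZAR 37,349.90

MXN 41,900.00 × 4.0898 = INR 171,362.62
INR 171,362.62 ÷ 46.921 = NZD 3,652.15
NZD 3,652.15 ÷ 0.22264 = HKD 16,403.84
HKD 16,403.84 × 2.2769 = ZAR 37,349.90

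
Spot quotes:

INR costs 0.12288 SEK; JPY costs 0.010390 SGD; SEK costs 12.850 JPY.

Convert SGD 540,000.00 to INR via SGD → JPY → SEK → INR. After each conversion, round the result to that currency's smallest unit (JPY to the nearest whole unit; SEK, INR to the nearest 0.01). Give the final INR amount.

INR 32,915,001.71

SGD 540,000.00 ÷ 0.010390 = JPY 51,973,051
JPY 51,973,051 ÷ 12.850 = SEK 4,044,595.41
SEK 4,044,595.41 ÷ 0.12288 = INR 32,915,001.71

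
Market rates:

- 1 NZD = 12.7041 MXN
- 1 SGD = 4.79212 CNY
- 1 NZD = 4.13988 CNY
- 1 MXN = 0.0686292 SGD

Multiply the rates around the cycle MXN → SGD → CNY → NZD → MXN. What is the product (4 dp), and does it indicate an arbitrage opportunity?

1.0092 (arbitrage exists)

Around MXN → SGD → CNY → NZD → MXN: 1 × 0.0686292 × 4.79212 ÷ 4.13988 × 12.7041 = 1.009236
Product > 1; profitable direction is MXN → SGD → CNY → NZD → MXN.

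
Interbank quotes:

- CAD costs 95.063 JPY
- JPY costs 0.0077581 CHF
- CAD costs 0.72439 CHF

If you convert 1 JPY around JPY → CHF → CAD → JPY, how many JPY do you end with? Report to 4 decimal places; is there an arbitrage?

1.0181 (arbitrage exists)

Around JPY → CHF → CAD → JPY: 1 × 0.0077581 ÷ 0.72439 × 95.063 = 1.018109
Product > 1; profitable direction is JPY → CHF → CAD → JPY.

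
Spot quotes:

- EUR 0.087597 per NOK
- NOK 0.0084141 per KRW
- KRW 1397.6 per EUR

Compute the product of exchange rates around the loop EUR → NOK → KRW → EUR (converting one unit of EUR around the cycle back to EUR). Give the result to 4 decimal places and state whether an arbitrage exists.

Around EUR → NOK → KRW → EUR: 1 ÷ 0.087597 ÷ 0.0084141 ÷ 1397.6 = 0.970779
Product < 1; profitable direction is EUR → KRW → NOK → EUR.

0.9708 (arbitrage exists)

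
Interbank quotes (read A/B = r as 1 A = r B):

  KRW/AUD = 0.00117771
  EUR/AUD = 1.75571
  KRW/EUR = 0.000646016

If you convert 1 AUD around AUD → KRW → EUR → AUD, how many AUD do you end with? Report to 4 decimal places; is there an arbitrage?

0.9631 (arbitrage exists)

Around AUD → KRW → EUR → AUD: 1 ÷ 0.00117771 × 0.000646016 × 1.75571 = 0.963070
Product < 1; profitable direction is AUD → EUR → KRW → AUD.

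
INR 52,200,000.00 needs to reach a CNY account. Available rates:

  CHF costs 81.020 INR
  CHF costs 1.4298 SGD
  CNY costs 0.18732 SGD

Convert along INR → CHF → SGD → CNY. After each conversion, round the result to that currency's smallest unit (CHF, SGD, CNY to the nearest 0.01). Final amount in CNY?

CNY 4,917,783.53

INR 52,200,000.00 ÷ 81.020 = CHF 644,285.36
CHF 644,285.36 × 1.4298 = SGD 921,199.21
SGD 921,199.21 ÷ 0.18732 = CNY 4,917,783.53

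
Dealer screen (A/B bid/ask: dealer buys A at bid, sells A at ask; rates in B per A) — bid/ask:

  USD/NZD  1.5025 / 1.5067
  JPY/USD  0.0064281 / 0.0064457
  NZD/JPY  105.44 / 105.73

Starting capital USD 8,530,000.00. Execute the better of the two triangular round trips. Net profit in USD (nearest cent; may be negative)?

Net profit: USD 156,634.20

Best loop USD → NZD → JPY → USD:
USD 8,530,000.00 × 1.5025 (sell USD at bid) = NZD 12,816,325.00
NZD 12,816,325.00 × 105.44 (sell NZD at bid) = JPY 1,351,353,308
JPY 1,351,353,308 × 0.0064281 (sell JPY at bid) = USD 8,686,634.20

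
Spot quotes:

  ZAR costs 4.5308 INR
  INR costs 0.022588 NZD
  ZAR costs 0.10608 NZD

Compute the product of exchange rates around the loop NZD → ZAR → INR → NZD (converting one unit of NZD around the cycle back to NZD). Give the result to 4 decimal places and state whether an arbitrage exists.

0.9648 (arbitrage exists)

Around NZD → ZAR → INR → NZD: 1 ÷ 0.10608 × 4.5308 × 0.022588 = 0.964760
Product < 1; profitable direction is NZD → INR → ZAR → NZD.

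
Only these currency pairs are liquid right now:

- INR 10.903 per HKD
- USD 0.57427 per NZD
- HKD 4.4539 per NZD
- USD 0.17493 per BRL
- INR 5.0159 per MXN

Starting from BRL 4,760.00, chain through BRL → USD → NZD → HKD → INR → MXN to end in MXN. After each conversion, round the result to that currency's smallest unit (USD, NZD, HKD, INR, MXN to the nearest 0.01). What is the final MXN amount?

MXN 14,037.63

BRL 4,760.00 × 0.17493 = USD 832.67
USD 832.67 ÷ 0.57427 = NZD 1,449.96
NZD 1,449.96 × 4.4539 = HKD 6,457.98
HKD 6,457.98 × 10.903 = INR 70,411.36
INR 70,411.36 ÷ 5.0159 = MXN 14,037.63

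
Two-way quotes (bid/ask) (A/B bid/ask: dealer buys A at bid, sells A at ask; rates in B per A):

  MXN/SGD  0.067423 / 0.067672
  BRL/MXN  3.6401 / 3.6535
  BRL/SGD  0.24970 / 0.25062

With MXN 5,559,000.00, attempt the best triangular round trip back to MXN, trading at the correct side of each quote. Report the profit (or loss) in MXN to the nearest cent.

Net profit: MXN 55,319.10

Best loop MXN → BRL → SGD → MXN:
MXN 5,559,000.00 ÷ 3.6535 (buy BRL at ask) = BRL 1,521,554.67
BRL 1,521,554.67 × 0.24970 (sell BRL at bid) = SGD 379,932.20
SGD 379,932.20 ÷ 0.067672 (buy MXN at ask) = MXN 5,614,319.10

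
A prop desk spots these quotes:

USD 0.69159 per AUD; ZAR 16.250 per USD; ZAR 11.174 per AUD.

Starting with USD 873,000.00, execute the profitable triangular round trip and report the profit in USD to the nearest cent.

Profit: USD 5,026.55

Profitable loop is USD → ZAR → AUD → USD:
USD 873,000.00 × 16.250 = ZAR 14,186,250.00
ZAR 14,186,250.00 ÷ 11.174 = AUD 1,269,576.70
AUD 1,269,576.70 × 0.69159 = USD 878,026.55
Profit = USD 878,026.55 − USD 873,000.00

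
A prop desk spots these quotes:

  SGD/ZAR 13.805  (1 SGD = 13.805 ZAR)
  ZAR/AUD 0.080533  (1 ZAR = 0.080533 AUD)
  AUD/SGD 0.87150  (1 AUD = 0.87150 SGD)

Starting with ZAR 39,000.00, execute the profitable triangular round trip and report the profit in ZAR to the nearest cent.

Profit: ZAR 1,251.95

Profitable loop is ZAR → SGD → AUD → ZAR:
ZAR 39,000.00 ÷ 13.805 = SGD 2,825.06
SGD 2,825.06 ÷ 0.87150 = AUD 3,241.61
AUD 3,241.61 ÷ 0.080533 = ZAR 40,251.95
Profit = ZAR 40,251.95 − ZAR 39,000.00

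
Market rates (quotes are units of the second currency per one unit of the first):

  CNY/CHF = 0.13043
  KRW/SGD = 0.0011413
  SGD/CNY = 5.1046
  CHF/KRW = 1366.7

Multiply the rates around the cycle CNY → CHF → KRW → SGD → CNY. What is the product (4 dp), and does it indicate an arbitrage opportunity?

1.0385 (arbitrage exists)

Around CNY → CHF → KRW → SGD → CNY: 1 × 0.13043 × 1366.7 × 0.0011413 × 5.1046 = 1.038514
Product > 1; profitable direction is CNY → CHF → KRW → SGD → CNY.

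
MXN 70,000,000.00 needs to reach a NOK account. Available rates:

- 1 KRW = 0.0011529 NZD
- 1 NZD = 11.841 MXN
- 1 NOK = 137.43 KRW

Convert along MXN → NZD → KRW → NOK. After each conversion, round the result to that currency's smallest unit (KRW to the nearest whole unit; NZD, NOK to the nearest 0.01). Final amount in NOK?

MXN 70,000,000.00 ÷ 11.841 = NZD 5,911,662.87
NZD 5,911,662.87 ÷ 0.0011529 = KRW 5,127,645,824
KRW 5,127,645,824 ÷ 137.43 = NOK 37,310,964.30

NOK 37,310,964.30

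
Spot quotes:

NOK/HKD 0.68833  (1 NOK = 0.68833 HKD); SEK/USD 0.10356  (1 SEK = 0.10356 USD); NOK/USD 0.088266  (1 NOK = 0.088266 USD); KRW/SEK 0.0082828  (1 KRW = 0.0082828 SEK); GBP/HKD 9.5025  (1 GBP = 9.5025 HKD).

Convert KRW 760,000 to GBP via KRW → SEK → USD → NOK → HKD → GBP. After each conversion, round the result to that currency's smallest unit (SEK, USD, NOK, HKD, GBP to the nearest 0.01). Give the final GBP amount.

KRW 760,000 × 0.0082828 = SEK 6,294.93
SEK 6,294.93 × 0.10356 = USD 651.90
USD 651.90 ÷ 0.088266 = NOK 7,385.63
NOK 7,385.63 × 0.68833 = HKD 5,083.75
HKD 5,083.75 ÷ 9.5025 = GBP 534.99

GBP 534.99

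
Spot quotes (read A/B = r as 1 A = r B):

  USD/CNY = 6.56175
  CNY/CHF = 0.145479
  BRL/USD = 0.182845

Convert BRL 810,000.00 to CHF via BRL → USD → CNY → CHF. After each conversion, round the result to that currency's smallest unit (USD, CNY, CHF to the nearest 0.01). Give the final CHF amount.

BRL 810,000.00 × 0.182845 = USD 148,104.45
USD 148,104.45 × 6.56175 = CNY 971,824.37
CNY 971,824.37 × 0.145479 = CHF 141,380.04

CHF 141,380.04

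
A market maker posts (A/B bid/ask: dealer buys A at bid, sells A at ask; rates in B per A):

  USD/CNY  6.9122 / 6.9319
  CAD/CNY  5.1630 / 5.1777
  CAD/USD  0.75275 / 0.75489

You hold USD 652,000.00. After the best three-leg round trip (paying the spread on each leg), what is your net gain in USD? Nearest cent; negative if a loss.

Net profit: USD 3,205.86

Best loop USD → CNY → CAD → USD:
USD 652,000.00 × 6.9122 (sell USD at bid) = CNY 4,506,754.40
CNY 4,506,754.40 ÷ 5.1777 (buy CAD at ask) = CAD 870,416.29
CAD 870,416.29 × 0.75275 (sell CAD at bid) = USD 655,205.86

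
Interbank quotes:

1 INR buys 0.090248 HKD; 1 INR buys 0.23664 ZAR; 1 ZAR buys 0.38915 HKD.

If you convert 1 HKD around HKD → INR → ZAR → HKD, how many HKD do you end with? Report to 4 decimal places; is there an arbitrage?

Around HKD → INR → ZAR → HKD: 1 ÷ 0.090248 × 0.23664 × 0.38915 = 1.020393
Product > 1; profitable direction is HKD → INR → ZAR → HKD.

1.0204 (arbitrage exists)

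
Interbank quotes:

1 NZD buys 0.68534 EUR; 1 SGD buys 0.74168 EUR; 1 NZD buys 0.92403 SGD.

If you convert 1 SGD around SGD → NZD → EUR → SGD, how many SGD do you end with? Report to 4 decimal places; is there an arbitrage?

1.0000 (no arbitrage)

Around SGD → NZD → EUR → SGD: 1 ÷ 0.92403 × 0.68534 ÷ 0.74168 = 1.000008
Product ≈ 1 (deviation 0.001%, within rounding noise).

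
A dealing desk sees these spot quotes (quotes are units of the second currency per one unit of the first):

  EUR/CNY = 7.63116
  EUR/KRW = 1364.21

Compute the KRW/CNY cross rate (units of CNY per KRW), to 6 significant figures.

1 KRW ÷ 1364.21 = 0.000733025 EUR
0.000733025 EUR × 7.63116 = 0.00559383 CNY

KRW/CNY = 0.00559383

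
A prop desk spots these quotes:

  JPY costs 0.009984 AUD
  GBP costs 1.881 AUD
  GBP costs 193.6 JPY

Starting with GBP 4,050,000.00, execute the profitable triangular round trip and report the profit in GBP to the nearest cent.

Profit: GBP 111,751.58

Profitable loop is GBP → JPY → AUD → GBP:
GBP 4,050,000.00 × 193.6 = JPY 784,080,000
JPY 784,080,000 × 0.009984 = AUD 7,828,254.72
AUD 7,828,254.72 ÷ 1.881 = GBP 4,161,751.58
Profit = GBP 4,161,751.58 − GBP 4,050,000.00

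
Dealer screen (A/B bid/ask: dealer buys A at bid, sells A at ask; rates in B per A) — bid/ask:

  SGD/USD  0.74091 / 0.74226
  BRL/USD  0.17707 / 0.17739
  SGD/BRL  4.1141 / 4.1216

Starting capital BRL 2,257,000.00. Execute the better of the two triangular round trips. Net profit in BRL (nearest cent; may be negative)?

Net profit: BRL 30,188.93

Best loop BRL → SGD → USD → BRL:
BRL 2,257,000.00 ÷ 4.1216 (buy SGD at ask) = SGD 547,602.87
SGD 547,602.87 × 0.74091 (sell SGD at bid) = USD 405,724.44
USD 405,724.44 ÷ 0.17739 (buy BRL at ask) = BRL 2,287,188.93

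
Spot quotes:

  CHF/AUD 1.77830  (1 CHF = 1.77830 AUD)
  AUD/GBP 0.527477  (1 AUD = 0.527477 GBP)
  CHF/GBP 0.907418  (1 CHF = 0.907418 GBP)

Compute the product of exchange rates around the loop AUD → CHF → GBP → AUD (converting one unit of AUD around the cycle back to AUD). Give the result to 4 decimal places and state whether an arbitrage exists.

0.9674 (arbitrage exists)

Around AUD → CHF → GBP → AUD: 1 ÷ 1.77830 × 0.907418 ÷ 0.527477 = 0.967384
Product < 1; profitable direction is AUD → GBP → CHF → AUD.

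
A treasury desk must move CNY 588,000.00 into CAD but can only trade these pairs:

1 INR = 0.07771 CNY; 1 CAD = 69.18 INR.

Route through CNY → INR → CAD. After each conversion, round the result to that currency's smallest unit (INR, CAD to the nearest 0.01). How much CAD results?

CNY 588,000.00 ÷ 0.07771 = INR 7,566,593.75
INR 7,566,593.75 ÷ 69.18 = CAD 109,375.45

CAD 109,375.45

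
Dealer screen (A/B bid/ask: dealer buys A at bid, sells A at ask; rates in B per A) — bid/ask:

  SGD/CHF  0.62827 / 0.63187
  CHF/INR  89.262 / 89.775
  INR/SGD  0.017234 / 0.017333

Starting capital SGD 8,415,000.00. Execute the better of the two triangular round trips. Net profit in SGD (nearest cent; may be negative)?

Best loop SGD → INR → CHF → SGD:
SGD 8,415,000.00 ÷ 0.017333 (buy INR at ask) = INR 485,490,105.58
INR 485,490,105.58 ÷ 89.775 (buy CHF at ask) = CHF 5,407,854.14
CHF 5,407,854.14 ÷ 0.63187 (buy SGD at ask) = SGD 8,558,491.69

Net profit: SGD 143,491.69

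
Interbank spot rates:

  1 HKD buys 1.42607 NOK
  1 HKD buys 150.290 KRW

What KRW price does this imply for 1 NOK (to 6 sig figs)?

1 NOK ÷ 1.42607 = 0.701228 HKD
0.701228 HKD × 150.290 = 105.388 KRW

NOK/KRW = 105.388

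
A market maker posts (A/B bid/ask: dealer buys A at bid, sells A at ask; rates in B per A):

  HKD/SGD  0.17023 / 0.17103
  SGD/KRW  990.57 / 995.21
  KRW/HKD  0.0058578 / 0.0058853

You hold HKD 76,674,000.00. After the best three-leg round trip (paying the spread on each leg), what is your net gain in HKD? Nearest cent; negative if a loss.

Best loop HKD → KRW → SGD → HKD:
HKD 76,674,000.00 ÷ 0.0058853 (buy KRW at ask) = KRW 13,028,052,945
KRW 13,028,052,945 ÷ 995.21 (buy SGD at ask) = SGD 13,090,757.67
SGD 13,090,757.67 ÷ 0.17103 (buy HKD at ask) = HKD 76,540,710.25

Net result: HKD -133,289.75 (no profitable arbitrage after spreads)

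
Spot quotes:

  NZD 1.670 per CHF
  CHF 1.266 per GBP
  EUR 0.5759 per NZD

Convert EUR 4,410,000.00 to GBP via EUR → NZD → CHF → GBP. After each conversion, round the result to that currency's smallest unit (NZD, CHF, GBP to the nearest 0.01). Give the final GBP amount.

EUR 4,410,000.00 ÷ 0.5759 = NZD 7,657,579.44
NZD 7,657,579.44 ÷ 1.670 = CHF 4,585,376.91
CHF 4,585,376.91 ÷ 1.266 = GBP 3,621,940.69

GBP 3,621,940.69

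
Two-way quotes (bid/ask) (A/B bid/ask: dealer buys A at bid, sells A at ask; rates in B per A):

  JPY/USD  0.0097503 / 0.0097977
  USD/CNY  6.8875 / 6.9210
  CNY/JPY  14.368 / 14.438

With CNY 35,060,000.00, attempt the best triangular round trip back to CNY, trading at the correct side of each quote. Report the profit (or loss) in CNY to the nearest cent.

Net profit: CNY 750,623.91

Best loop CNY → USD → JPY → CNY:
CNY 35,060,000.00 ÷ 6.9210 (buy USD at ask) = USD 5,065,741.94
USD 5,065,741.94 ÷ 0.0097977 (buy JPY at ask) = JPY 517,033,788
JPY 517,033,788 ÷ 14.438 (buy CNY at ask) = CNY 35,810,623.91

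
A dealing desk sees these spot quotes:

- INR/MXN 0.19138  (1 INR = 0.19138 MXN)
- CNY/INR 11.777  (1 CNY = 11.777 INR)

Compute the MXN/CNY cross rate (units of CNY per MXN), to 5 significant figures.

1 MXN ÷ 0.19138 = 5.22521 INR
5.22521 INR ÷ 11.777 = 0.443679 CNY

MXN/CNY = 0.44368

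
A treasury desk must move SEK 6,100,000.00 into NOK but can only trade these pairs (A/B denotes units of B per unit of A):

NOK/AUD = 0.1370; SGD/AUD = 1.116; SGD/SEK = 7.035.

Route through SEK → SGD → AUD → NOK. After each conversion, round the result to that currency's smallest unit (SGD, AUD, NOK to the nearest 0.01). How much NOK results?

NOK 7,063,327.81

SEK 6,100,000.00 ÷ 7.035 = SGD 867,093.11
SGD 867,093.11 × 1.116 = AUD 967,675.91
AUD 967,675.91 ÷ 0.1370 = NOK 7,063,327.81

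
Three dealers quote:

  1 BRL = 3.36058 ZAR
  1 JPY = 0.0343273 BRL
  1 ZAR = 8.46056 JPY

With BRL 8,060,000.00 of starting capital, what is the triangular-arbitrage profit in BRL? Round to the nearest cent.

Profit: BRL 198,136.33

Profitable loop is BRL → JPY → ZAR → BRL:
BRL 8,060,000.00 ÷ 0.0343273 = JPY 234,798,542
JPY 234,798,542 ÷ 8.46056 = ZAR 27,752,127.79
ZAR 27,752,127.79 ÷ 3.36058 = BRL 8,258,136.33
Profit = BRL 8,258,136.33 − BRL 8,060,000.00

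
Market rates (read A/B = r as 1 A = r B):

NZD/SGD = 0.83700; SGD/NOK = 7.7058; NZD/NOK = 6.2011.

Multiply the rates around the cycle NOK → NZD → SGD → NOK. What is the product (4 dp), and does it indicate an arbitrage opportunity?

1.0401 (arbitrage exists)

Around NOK → NZD → SGD → NOK: 1 ÷ 6.2011 × 0.83700 × 7.7058 = 1.040098
Product > 1; profitable direction is NOK → NZD → SGD → NOK.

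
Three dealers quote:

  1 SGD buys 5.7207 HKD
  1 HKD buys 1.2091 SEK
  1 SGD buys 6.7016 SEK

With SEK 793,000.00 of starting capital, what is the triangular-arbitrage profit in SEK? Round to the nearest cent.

Profitable loop is SEK → SGD → HKD → SEK:
SEK 793,000.00 ÷ 6.7016 = SGD 118,329.95
SGD 118,329.95 × 5.7207 = HKD 676,930.15
HKD 676,930.15 × 1.2091 = SEK 818,476.25
Profit = SEK 818,476.25 − SEK 793,000.00

Profit: SEK 25,476.25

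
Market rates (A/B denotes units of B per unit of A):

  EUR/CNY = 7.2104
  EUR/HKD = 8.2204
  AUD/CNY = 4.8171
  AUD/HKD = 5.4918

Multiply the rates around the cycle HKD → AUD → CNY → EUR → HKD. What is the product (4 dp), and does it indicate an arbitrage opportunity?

Around HKD → AUD → CNY → EUR → HKD: 1 ÷ 5.4918 × 4.8171 ÷ 7.2104 × 8.2204 = 1.000010
Product ≈ 1 (deviation 0.001%, within rounding noise).

1.0000 (no arbitrage)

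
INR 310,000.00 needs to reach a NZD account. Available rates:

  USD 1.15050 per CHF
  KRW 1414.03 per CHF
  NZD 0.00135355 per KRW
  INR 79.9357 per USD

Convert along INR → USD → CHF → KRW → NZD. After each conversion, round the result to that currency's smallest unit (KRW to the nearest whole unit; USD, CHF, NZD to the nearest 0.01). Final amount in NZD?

NZD 6,451.60

INR 310,000.00 ÷ 79.9357 = USD 3,878.12
USD 3,878.12 ÷ 1.15050 = CHF 3,370.81
CHF 3,370.81 × 1414.03 = KRW 4,766,426
KRW 4,766,426 × 0.00135355 = NZD 6,451.60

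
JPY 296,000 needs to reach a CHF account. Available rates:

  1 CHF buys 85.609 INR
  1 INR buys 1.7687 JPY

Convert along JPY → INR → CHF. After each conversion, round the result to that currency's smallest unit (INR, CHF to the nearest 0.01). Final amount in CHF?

JPY 296,000 ÷ 1.7687 = INR 167,354.55
INR 167,354.55 ÷ 85.609 = CHF 1,954.87

CHF 1,954.87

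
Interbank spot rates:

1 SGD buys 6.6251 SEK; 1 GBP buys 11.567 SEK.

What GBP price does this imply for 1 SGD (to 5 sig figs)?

SGD/GBP = 0.57276

1 SGD × 6.6251 = 6.6251 SEK
6.6251 SEK ÷ 11.567 = 0.572759 GBP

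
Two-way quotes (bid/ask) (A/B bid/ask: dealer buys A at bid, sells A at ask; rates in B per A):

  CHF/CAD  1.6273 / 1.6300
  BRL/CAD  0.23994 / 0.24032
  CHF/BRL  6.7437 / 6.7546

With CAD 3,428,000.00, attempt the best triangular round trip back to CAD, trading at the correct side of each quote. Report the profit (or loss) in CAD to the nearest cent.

Best loop CAD → BRL → CHF → CAD:
CAD 3,428,000.00 ÷ 0.24032 (buy BRL at ask) = BRL 14,264,314.25
BRL 14,264,314.25 ÷ 6.7546 (buy CHF at ask) = CHF 2,111,792.59
CHF 2,111,792.59 × 1.6273 (sell CHF at bid) = CAD 3,436,520.09

Net profit: CAD 8,520.09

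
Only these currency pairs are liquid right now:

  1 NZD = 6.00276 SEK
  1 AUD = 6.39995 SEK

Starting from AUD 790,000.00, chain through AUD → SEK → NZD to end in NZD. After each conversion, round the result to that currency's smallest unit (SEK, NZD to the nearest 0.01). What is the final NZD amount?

AUD 790,000.00 × 6.39995 = SEK 5,055,960.50
SEK 5,055,960.50 ÷ 6.00276 = NZD 842,272.64

NZD 842,272.64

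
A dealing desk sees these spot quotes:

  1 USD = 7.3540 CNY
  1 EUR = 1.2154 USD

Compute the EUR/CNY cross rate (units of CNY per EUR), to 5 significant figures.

EUR/CNY = 8.9381

1 EUR × 1.2154 = 1.2154 USD
1.2154 USD × 7.3540 = 8.93805 CNY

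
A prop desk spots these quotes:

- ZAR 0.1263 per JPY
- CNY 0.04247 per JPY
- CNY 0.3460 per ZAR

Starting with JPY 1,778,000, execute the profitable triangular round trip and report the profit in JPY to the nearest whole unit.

Profitable loop is JPY → ZAR → CNY → JPY:
JPY 1,778,000 × 0.1263 = ZAR 224,561.40
ZAR 224,561.40 × 0.3460 = CNY 77,698.24
CNY 77,698.24 ÷ 0.04247 = JPY 1,829,485
Profit = JPY 1,829,485 − JPY 1,778,000

Profit: JPY 51,485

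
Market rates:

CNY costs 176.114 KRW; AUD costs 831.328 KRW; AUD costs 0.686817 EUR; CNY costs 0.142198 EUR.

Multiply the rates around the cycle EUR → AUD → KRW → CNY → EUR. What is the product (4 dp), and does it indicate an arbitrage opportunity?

Around EUR → AUD → KRW → CNY → EUR: 1 ÷ 0.686817 × 831.328 ÷ 176.114 × 0.142198 = 0.977307
Product < 1; profitable direction is EUR → CNY → KRW → AUD → EUR.

0.9773 (arbitrage exists)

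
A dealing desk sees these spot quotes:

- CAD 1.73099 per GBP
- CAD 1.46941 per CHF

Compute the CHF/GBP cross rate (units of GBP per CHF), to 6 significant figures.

CHF/GBP = 0.848884

1 CHF × 1.46941 = 1.46941 CAD
1.46941 CAD ÷ 1.73099 = 0.848884 GBP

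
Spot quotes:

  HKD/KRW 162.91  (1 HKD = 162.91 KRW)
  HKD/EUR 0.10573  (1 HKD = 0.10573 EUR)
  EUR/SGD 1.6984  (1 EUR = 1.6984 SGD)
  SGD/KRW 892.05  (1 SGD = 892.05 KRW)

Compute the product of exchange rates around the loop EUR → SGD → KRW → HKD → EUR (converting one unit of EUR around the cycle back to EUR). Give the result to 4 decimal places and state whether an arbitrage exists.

Around EUR → SGD → KRW → HKD → EUR: 1 × 1.6984 × 892.05 ÷ 162.91 × 0.10573 = 0.983286
Product < 1; profitable direction is EUR → HKD → KRW → SGD → EUR.

0.9833 (arbitrage exists)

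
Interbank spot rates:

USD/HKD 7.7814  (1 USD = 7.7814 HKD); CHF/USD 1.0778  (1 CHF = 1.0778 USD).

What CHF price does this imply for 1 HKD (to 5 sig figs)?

1 HKD ÷ 7.7814 = 0.128512 USD
0.128512 USD ÷ 1.0778 = 0.119235 CHF

HKD/CHF = 0.11924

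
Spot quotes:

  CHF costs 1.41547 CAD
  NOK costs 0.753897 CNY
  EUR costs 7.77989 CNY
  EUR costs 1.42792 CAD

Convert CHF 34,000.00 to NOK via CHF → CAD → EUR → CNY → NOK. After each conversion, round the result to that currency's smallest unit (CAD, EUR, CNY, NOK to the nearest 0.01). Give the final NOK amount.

NOK 347,806.01

CHF 34,000.00 × 1.41547 = CAD 48,125.98
CAD 48,125.98 ÷ 1.42792 = EUR 33,703.55
EUR 33,703.55 × 7.77989 = CNY 262,209.91
CNY 262,209.91 ÷ 0.753897 = NOK 347,806.01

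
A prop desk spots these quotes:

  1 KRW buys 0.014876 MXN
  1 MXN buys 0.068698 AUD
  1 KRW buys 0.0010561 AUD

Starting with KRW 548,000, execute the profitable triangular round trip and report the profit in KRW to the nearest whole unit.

Profitable loop is KRW → AUD → MXN → KRW:
KRW 548,000 × 0.0010561 = AUD 578.74
AUD 578.74 ÷ 0.068698 = MXN 8,424.45
MXN 8,424.45 ÷ 0.014876 = KRW 566,311
Profit = KRW 566,311 − KRW 548,000

Profit: KRW 18,311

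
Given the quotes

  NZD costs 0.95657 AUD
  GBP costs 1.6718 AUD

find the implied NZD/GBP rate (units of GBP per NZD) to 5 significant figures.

1 NZD × 0.95657 = 0.95657 AUD
0.95657 AUD ÷ 1.6718 = 0.57218 GBP

NZD/GBP = 0.57218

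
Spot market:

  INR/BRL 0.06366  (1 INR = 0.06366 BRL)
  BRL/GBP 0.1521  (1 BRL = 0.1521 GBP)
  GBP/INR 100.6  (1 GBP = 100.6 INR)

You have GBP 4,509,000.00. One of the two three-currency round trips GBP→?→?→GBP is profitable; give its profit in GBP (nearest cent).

Profit: GBP 119,991.74

Profitable loop is GBP → BRL → INR → GBP:
GBP 4,509,000.00 ÷ 0.1521 = BRL 29,644,970.41
BRL 29,644,970.41 ÷ 0.06366 = INR 465,676,569.50
INR 465,676,569.50 ÷ 100.6 = GBP 4,628,991.74
Profit = GBP 4,628,991.74 − GBP 4,509,000.00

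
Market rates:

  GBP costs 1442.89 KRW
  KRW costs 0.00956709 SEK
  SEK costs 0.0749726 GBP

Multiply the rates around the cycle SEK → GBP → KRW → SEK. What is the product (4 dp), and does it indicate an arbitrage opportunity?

Around SEK → GBP → KRW → SEK: 1 × 0.0749726 × 1442.89 × 0.00956709 = 1.034941
Product > 1; profitable direction is SEK → GBP → KRW → SEK.

1.0349 (arbitrage exists)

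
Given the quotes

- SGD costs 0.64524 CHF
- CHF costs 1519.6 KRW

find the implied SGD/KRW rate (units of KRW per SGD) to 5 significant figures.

1 SGD × 0.64524 = 0.64524 CHF
0.64524 CHF × 1519.6 = 980.507 KRW

SGD/KRW = 980.51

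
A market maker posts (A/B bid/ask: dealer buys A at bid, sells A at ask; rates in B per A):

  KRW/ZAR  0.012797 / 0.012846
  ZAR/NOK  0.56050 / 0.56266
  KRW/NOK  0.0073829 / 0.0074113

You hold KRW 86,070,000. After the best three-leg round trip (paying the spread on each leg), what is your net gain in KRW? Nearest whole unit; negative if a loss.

Net profit: KRW 1,845,374

Best loop KRW → NOK → ZAR → KRW:
KRW 86,070,000 × 0.0073829 (sell KRW at bid) = NOK 635,446.20
NOK 635,446.20 ÷ 0.56266 (buy ZAR at ask) = ZAR 1,129,360.90
ZAR 1,129,360.90 ÷ 0.012846 (buy KRW at ask) = KRW 87,915,374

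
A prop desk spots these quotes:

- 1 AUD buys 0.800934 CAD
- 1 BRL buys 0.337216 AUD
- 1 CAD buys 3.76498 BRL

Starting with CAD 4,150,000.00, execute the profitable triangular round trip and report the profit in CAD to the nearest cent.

Profitable loop is CAD → BRL → AUD → CAD:
CAD 4,150,000.00 × 3.76498 = BRL 15,624,667.00
BRL 15,624,667.00 × 0.337216 = AUD 5,268,887.71
AUD 5,268,887.71 × 0.800934 = CAD 4,220,031.31
Profit = CAD 4,220,031.31 − CAD 4,150,000.00

Profit: CAD 70,031.31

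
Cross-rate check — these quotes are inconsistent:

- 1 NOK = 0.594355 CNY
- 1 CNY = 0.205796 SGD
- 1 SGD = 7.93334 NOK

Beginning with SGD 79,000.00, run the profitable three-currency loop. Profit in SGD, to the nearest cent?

Profitable loop is SGD → CNY → NOK → SGD:
SGD 79,000.00 ÷ 0.205796 = CNY 383,875.29
CNY 383,875.29 ÷ 0.594355 = NOK 645,868.70
NOK 645,868.70 ÷ 7.93334 = SGD 81,411.95
Profit = SGD 81,411.95 − SGD 79,000.00

Profit: SGD 2,411.95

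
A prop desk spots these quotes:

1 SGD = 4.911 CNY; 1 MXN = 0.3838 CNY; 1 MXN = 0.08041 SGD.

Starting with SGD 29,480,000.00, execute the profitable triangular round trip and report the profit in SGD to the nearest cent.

Profitable loop is SGD → CNY → MXN → SGD:
SGD 29,480,000.00 × 4.911 = CNY 144,776,280.00
CNY 144,776,280.00 ÷ 0.3838 = MXN 377,218,030.22
MXN 377,218,030.22 × 0.08041 = SGD 30,332,101.81
Profit = SGD 30,332,101.81 − SGD 29,480,000.00

Profit: SGD 852,101.81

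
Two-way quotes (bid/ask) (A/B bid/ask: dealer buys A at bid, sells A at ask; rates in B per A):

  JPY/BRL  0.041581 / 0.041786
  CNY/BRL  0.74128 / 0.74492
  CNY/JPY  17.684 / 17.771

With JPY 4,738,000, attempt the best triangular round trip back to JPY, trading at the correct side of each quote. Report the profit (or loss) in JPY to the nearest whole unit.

Net result: JPY -8,288 (no profitable arbitrage after spreads)

Best loop JPY → CNY → BRL → JPY:
JPY 4,738,000 ÷ 17.771 (buy CNY at ask) = CNY 266,614.15
CNY 266,614.15 × 0.74128 (sell CNY at bid) = BRL 197,635.73
BRL 197,635.73 ÷ 0.041786 (buy JPY at ask) = JPY 4,729,712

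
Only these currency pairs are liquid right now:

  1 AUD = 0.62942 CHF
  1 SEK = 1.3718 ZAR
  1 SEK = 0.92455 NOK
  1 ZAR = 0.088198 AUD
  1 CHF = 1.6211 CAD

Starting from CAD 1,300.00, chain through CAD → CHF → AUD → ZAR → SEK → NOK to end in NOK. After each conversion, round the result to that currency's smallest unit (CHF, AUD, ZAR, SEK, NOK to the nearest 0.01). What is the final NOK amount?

CAD 1,300.00 ÷ 1.6211 = CHF 801.92
CHF 801.92 ÷ 0.62942 = AUD 1,274.06
AUD 1,274.06 ÷ 0.088198 = ZAR 14,445.45
ZAR 14,445.45 ÷ 1.3718 = SEK 10,530.29
SEK 10,530.29 × 0.92455 = NOK 9,735.78

NOK 9,735.78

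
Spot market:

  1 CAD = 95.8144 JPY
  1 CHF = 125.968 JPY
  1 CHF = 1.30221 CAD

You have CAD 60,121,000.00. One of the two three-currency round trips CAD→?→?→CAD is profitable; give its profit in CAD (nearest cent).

Profit: CAD 577,033.27

Profitable loop is CAD → CHF → JPY → CAD:
CAD 60,121,000.00 ÷ 1.30221 = CHF 46,168,436.73
CHF 46,168,436.73 × 125.968 = JPY 5,815,745,639
JPY 5,815,745,639 ÷ 95.8144 = CAD 60,698,033.27
Profit = CAD 60,698,033.27 − CAD 60,121,000.00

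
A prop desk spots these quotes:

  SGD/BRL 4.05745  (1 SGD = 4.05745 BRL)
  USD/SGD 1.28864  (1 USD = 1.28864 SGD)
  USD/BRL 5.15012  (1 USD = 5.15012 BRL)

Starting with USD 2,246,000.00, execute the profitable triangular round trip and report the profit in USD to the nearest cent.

Profit: USD 34,222.30

Profitable loop is USD → SGD → BRL → USD:
USD 2,246,000.00 × 1.28864 = SGD 2,894,285.44
SGD 2,894,285.44 × 4.05745 = BRL 11,743,418.46
BRL 11,743,418.46 ÷ 5.15012 = USD 2,280,222.30
Profit = USD 2,280,222.30 − USD 2,246,000.00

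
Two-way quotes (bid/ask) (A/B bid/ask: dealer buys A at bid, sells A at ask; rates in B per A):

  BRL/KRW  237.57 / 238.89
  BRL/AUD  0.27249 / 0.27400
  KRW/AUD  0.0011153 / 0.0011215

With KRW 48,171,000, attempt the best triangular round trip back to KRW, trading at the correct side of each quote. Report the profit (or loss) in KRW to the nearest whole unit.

Net profit: KRW 822,558

Best loop KRW → BRL → AUD → KRW:
KRW 48,171,000 ÷ 238.89 (buy BRL at ask) = BRL 201,645.11
BRL 201,645.11 × 0.27249 (sell BRL at bid) = AUD 54,946.28
AUD 54,946.28 ÷ 0.0011215 (buy KRW at ask) = KRW 48,993,558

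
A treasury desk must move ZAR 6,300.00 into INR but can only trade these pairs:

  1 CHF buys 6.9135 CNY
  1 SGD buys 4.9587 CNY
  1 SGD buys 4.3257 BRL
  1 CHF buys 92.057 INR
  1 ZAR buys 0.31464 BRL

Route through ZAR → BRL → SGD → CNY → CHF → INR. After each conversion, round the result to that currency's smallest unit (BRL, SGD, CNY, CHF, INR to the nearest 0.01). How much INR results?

ZAR 6,300.00 × 0.31464 = BRL 1,982.23
BRL 1,982.23 ÷ 4.3257 = SGD 458.24
SGD 458.24 × 4.9587 = CNY 2,272.27
CNY 2,272.27 ÷ 6.9135 = CHF 328.67
CHF 328.67 × 92.057 = INR 30,256.37

INR 30,256.37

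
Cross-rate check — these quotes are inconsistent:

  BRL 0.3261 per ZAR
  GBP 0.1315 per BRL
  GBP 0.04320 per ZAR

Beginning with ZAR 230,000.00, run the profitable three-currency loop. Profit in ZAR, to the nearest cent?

Profit: ZAR 1,704.80

Profitable loop is ZAR → GBP → BRL → ZAR:
ZAR 230,000.00 × 0.04320 = GBP 9,936.00
GBP 9,936.00 ÷ 0.1315 = BRL 75,558.94
BRL 75,558.94 ÷ 0.3261 = ZAR 231,704.80
Profit = ZAR 231,704.80 − ZAR 230,000.00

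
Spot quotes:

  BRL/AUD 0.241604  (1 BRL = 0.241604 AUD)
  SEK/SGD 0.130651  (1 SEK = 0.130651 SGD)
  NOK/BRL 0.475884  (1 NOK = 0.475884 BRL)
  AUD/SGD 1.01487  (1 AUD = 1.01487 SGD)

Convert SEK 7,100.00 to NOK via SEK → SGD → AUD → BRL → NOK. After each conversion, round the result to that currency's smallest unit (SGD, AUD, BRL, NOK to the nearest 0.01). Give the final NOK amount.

SEK 7,100.00 × 0.130651 = SGD 927.62
SGD 927.62 ÷ 1.01487 = AUD 914.03
AUD 914.03 ÷ 0.241604 = BRL 3,783.17
BRL 3,783.17 ÷ 0.475884 = NOK 7,949.77

NOK 7,949.77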